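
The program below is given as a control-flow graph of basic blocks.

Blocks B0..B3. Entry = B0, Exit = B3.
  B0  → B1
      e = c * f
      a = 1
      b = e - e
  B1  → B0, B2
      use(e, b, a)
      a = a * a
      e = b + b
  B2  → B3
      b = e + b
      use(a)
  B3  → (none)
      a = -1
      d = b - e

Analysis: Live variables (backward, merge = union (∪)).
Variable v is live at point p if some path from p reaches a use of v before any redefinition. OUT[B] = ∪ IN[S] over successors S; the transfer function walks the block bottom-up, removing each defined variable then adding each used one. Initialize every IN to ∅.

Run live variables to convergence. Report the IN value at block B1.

Answer: {a, b, c, e, f}

Working:
Fixpoint table:
  B0:   IN={c, f}   OUT={a, b, c, e, f}
  B1:   IN={a, b, c, e, f}   OUT={a, b, c, e, f}
  B2:   IN={a, b, e}   OUT={b, e}
  B3:   IN={b, e}   OUT={}

Merge at B1: OUT[B1] = IN[B0] ⊔ IN[B2] = {a, b, c, e, f}
Applying B1's transfer function to that OUT value gives IN[B1] (row B1 above).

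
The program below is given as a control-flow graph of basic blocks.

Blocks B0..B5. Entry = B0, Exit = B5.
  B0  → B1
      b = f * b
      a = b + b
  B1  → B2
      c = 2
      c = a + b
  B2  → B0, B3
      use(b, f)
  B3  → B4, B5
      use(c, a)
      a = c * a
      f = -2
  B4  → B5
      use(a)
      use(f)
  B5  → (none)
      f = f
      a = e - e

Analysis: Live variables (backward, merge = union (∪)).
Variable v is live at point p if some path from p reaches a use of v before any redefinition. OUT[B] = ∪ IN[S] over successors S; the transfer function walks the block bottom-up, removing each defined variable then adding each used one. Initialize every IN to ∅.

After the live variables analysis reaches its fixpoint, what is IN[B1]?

Per-block solution:
  B0: | IN={b, e, f} | OUT={a, b, e, f}
  B1: | IN={a, b, e, f} | OUT={a, b, c, e, f}
  B2: | IN={a, b, c, e, f} | OUT={a, b, c, e, f}
  B3: | IN={a, c, e} | OUT={a, e, f}
  B4: | IN={a, e, f} | OUT={e, f}
  B5: | IN={e, f} | OUT={}

Merge at B1: OUT[B1] = IN[B2] = {a, b, c, e, f}
Applying B1's transfer function to that OUT value gives IN[B1] (row B1 above).

Answer: {a, b, e, f}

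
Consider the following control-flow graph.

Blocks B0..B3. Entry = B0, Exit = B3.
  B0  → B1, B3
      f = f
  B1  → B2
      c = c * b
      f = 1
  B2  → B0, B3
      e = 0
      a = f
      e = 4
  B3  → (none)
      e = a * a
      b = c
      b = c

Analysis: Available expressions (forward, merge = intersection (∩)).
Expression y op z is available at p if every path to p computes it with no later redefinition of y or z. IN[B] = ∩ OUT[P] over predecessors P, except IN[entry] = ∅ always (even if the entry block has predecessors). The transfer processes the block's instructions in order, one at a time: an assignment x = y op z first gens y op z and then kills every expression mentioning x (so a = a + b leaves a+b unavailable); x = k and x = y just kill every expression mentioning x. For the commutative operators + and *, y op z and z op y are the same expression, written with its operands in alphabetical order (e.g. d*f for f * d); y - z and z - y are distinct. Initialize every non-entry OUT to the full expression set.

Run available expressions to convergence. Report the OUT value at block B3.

Converged values:
  B0:   IN={}   OUT={}
  B1:   IN={}   OUT={}
  B2:   IN={}   OUT={}
  B3:   IN={}   OUT={a*a}

Merge at B3: IN[B3] = OUT[B0] ∩ OUT[B2] = {}
Applying B3's transfer function to that IN value gives OUT[B3] (row B3 above).

Answer: {a*a}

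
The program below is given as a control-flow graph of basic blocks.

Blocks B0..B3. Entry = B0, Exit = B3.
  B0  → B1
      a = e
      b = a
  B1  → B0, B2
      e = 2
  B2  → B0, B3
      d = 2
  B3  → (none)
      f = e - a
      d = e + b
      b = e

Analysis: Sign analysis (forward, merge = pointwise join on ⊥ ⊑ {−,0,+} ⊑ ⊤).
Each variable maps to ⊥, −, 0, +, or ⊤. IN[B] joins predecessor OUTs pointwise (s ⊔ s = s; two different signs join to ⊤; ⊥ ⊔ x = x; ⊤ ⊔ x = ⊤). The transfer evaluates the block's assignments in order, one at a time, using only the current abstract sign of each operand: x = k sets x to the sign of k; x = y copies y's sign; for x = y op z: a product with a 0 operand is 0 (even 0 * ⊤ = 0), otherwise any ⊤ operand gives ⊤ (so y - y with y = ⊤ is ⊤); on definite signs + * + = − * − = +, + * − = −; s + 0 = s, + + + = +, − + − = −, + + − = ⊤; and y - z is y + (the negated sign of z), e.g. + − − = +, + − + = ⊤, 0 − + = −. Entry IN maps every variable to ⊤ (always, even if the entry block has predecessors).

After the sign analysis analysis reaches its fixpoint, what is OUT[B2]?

Fixpoint table:
  B0: | IN=(all ⊤) | OUT=(all ⊤)
  B1: | IN=(all ⊤) | OUT={e:+; rest ⊤}
  B2: | IN={e:+; rest ⊤} | OUT={d:+, e:+; rest ⊤}
  B3: | IN={d:+, e:+; rest ⊤} | OUT={b:+, e:+; rest ⊤}

Merge at B2: IN[B2] = OUT[B1] = {a: ⊤, b: ⊤, c: ⊤, d: ⊤, e: +, f: ⊤}
Applying B2's transfer function to that IN value gives OUT[B2] (row B2 above).

Answer: {a: ⊤, b: ⊤, c: ⊤, d: +, e: +, f: ⊤}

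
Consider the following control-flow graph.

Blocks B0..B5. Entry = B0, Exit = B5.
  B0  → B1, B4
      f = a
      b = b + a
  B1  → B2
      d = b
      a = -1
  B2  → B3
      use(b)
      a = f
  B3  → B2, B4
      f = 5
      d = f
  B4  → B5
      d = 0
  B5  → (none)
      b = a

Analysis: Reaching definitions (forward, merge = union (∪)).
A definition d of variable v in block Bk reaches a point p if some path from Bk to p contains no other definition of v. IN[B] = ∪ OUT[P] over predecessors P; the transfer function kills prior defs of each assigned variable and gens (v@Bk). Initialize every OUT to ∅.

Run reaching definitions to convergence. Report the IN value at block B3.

Answer: {a@B2, b@B0, d@B1, d@B3, f@B0, f@B3}

Derivation:
Converged values:
  B0:  IN={}  OUT={b@B0, f@B0}
  B1:  IN={b@B0, f@B0}  OUT={a@B1, b@B0, d@B1, f@B0}
  B2:  IN={a@B1, a@B2, b@B0, d@B1, d@B3, f@B0, f@B3}  OUT={a@B2, b@B0, d@B1, d@B3, f@B0, f@B3}
  B3:  IN={a@B2, b@B0, d@B1, d@B3, f@B0, f@B3}  OUT={a@B2, b@B0, d@B3, f@B3}
  B4:  IN={a@B2, b@B0, d@B3, f@B0, f@B3}  OUT={a@B2, b@B0, d@B4, f@B0, f@B3}
  B5:  IN={a@B2, b@B0, d@B4, f@B0, f@B3}  OUT={a@B2, b@B5, d@B4, f@B0, f@B3}

Merge at B3: IN[B3] = OUT[B2] = {a@B2, b@B0, d@B1, d@B3, f@B0, f@B3}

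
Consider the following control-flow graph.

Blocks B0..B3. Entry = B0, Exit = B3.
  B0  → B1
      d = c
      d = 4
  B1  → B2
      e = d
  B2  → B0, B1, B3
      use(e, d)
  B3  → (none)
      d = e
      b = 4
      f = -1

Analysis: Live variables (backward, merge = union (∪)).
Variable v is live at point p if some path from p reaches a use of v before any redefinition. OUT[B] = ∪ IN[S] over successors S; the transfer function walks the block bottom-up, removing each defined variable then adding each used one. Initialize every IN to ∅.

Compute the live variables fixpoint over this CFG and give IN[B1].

Per-block solution:
  B0:  IN={c}  OUT={c, d}
  B1:  IN={c, d}  OUT={c, d, e}
  B2:  IN={c, d, e}  OUT={c, d, e}
  B3:  IN={e}  OUT={}

Merge at B1: OUT[B1] = IN[B2] = {c, d, e}
Applying B1's transfer function to that OUT value gives IN[B1] (row B1 above).

Answer: {c, d}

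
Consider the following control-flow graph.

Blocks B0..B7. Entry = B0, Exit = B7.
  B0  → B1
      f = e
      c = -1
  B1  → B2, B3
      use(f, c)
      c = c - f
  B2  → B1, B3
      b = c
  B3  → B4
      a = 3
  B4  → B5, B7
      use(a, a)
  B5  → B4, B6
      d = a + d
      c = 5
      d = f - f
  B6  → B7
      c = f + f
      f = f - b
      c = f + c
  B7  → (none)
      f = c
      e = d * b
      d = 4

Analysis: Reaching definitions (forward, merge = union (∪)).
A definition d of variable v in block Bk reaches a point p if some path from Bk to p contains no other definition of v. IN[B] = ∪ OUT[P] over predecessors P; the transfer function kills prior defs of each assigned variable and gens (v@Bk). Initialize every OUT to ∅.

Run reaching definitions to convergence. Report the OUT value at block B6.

Answer: {a@B3, b@B2, c@B6, d@B5, f@B6}

Trace:
Per-block solution:
  B0: | IN={} | OUT={c@B0, f@B0}
  B1: | IN={b@B2, c@B0, c@B1, f@B0} | OUT={b@B2, c@B1, f@B0}
  B2: | IN={b@B2, c@B1, f@B0} | OUT={b@B2, c@B1, f@B0}
  B3: | IN={b@B2, c@B1, f@B0} | OUT={a@B3, b@B2, c@B1, f@B0}
  B4: | IN={a@B3, b@B2, c@B1, c@B5, d@B5, f@B0} | OUT={a@B3, b@B2, c@B1, c@B5, d@B5, f@B0}
  B5: | IN={a@B3, b@B2, c@B1, c@B5, d@B5, f@B0} | OUT={a@B3, b@B2, c@B5, d@B5, f@B0}
  B6: | IN={a@B3, b@B2, c@B5, d@B5, f@B0} | OUT={a@B3, b@B2, c@B6, d@B5, f@B6}
  B7: | IN={a@B3, b@B2, c@B1, c@B5, c@B6, d@B5, f@B0, f@B6} | OUT={a@B3, b@B2, c@B1, c@B5, c@B6, d@B7, e@B7, f@B7}

Merge at B6: IN[B6] = OUT[B5] = {a@B3, b@B2, c@B5, d@B5, f@B0}
Applying B6's transfer function to that IN value gives OUT[B6] (row B6 above).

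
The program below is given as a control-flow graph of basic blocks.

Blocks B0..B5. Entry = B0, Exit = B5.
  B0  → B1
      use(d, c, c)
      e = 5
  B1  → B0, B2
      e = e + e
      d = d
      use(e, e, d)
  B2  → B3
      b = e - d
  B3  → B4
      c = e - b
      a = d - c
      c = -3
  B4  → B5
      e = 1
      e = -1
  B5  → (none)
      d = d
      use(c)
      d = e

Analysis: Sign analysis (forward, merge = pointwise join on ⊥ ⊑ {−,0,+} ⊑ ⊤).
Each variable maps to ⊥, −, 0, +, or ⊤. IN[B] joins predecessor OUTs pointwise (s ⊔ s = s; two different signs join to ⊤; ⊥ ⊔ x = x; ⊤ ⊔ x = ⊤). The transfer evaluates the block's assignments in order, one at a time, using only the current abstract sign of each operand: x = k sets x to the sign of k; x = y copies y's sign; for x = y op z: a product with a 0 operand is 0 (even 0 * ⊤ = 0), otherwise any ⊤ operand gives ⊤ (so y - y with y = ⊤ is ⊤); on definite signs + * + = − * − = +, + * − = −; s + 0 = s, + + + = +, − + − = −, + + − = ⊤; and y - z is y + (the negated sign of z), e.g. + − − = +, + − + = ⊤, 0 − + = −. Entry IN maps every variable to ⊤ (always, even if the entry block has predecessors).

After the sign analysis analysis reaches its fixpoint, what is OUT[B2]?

Answer: {a: ⊤, b: ⊤, c: ⊤, d: ⊤, e: +, f: ⊤}

Derivation:
Per-block solution:
  B0:   IN=(all ⊤)   OUT={e:+; rest ⊤}
  B1:   IN={e:+; rest ⊤}   OUT={e:+; rest ⊤}
  B2:   IN={e:+; rest ⊤}   OUT={e:+; rest ⊤}
  B3:   IN={e:+; rest ⊤}   OUT={c:-, e:+; rest ⊤}
  B4:   IN={c:-, e:+; rest ⊤}   OUT={c:-, e:-; rest ⊤}
  B5:   IN={c:-, e:-; rest ⊤}   OUT={c:-, d:-, e:-; rest ⊤}

Merge at B2: IN[B2] = OUT[B1] = {a: ⊤, b: ⊤, c: ⊤, d: ⊤, e: +, f: ⊤}
Applying B2's transfer function to that IN value gives OUT[B2] (row B2 above).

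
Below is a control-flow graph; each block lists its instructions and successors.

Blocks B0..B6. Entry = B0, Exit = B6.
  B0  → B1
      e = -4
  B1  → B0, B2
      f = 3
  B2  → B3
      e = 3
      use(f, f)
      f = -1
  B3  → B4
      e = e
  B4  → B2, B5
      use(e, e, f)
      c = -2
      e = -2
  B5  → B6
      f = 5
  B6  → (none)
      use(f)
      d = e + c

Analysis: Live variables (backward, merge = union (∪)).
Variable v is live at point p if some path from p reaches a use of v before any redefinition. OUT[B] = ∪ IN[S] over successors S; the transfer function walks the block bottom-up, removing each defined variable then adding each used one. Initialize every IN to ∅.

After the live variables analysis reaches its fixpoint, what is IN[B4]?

Answer: {e, f}

Derivation:
Fixpoint table:
  B0:   IN={}   OUT={}
  B1:   IN={}   OUT={f}
  B2:   IN={f}   OUT={e, f}
  B3:   IN={e, f}   OUT={e, f}
  B4:   IN={e, f}   OUT={c, e, f}
  B5:   IN={c, e}   OUT={c, e, f}
  B6:   IN={c, e, f}   OUT={}

Merge at B4: OUT[B4] = IN[B2] ⊔ IN[B5] = {c, e, f}
Applying B4's transfer function to that OUT value gives IN[B4] (row B4 above).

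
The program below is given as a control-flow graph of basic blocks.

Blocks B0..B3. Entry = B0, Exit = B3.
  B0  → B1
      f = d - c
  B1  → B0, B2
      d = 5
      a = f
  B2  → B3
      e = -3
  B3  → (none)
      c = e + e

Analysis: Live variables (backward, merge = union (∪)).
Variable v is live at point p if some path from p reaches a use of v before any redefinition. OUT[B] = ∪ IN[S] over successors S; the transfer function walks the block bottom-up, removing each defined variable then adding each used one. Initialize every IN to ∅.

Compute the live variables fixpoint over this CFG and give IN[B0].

Fixpoint table:
  B0:  IN={c, d}  OUT={c, f}
  B1:  IN={c, f}  OUT={c, d}
  B2:  IN={}  OUT={e}
  B3:  IN={e}  OUT={}

Merge at B0: OUT[B0] = IN[B1] = {c, f}
Applying B0's transfer function to that OUT value gives IN[B0] (row B0 above).

Answer: {c, d}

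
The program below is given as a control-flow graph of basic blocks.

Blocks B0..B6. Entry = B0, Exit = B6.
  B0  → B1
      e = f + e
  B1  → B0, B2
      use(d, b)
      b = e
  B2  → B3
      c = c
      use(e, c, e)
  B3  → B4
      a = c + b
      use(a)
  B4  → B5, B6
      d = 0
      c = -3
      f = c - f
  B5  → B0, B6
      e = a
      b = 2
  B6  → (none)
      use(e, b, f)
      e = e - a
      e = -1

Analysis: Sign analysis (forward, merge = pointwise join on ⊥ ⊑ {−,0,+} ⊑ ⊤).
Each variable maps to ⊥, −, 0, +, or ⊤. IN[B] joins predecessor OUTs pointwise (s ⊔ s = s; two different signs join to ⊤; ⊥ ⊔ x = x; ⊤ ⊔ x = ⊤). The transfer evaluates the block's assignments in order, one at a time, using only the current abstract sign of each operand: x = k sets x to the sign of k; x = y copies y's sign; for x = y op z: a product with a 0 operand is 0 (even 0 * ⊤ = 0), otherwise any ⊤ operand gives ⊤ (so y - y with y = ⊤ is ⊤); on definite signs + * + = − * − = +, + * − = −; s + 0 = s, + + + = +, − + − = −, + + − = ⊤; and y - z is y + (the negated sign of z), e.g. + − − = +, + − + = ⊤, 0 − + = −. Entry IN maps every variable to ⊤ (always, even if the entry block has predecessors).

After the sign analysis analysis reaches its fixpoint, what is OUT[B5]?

Fixpoint table:
  B0:   IN=(all ⊤)   OUT=(all ⊤)
  B1:   IN=(all ⊤)   OUT=(all ⊤)
  B2:   IN=(all ⊤)   OUT=(all ⊤)
  B3:   IN=(all ⊤)   OUT=(all ⊤)
  B4:   IN=(all ⊤)   OUT={c:-, d:0; rest ⊤}
  B5:   IN={c:-, d:0; rest ⊤}   OUT={b:+, c:-, d:0; rest ⊤}
  B6:   IN={c:-, d:0; rest ⊤}   OUT={c:-, d:0, e:-; rest ⊤}

Merge at B5: IN[B5] = OUT[B4] = {a: ⊤, b: ⊤, c: -, d: 0, e: ⊤, f: ⊤}
Applying B5's transfer function to that IN value gives OUT[B5] (row B5 above).

Answer: {a: ⊤, b: +, c: -, d: 0, e: ⊤, f: ⊤}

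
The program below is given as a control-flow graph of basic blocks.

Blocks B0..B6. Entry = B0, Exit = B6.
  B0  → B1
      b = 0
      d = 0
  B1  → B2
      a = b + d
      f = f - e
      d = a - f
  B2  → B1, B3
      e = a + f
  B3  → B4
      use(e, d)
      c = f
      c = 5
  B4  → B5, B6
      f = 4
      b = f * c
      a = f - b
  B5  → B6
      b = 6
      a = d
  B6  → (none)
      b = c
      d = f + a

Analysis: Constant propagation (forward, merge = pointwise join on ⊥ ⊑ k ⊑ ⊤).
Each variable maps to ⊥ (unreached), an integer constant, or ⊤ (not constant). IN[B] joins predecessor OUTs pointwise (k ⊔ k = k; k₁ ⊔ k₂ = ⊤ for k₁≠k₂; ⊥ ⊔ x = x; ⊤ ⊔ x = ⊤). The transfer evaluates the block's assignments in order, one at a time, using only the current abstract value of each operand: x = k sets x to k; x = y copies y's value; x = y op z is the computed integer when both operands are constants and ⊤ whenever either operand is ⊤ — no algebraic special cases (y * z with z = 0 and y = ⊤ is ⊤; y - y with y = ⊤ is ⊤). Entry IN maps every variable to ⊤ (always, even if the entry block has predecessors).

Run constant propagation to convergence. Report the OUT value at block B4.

Answer: {a: -16, b: 20, c: 5, d: ⊤, e: ⊤, f: 4}

Derivation:
Per-block solution:
  B0:   IN=(all ⊤)   OUT={b:0, d:0; rest ⊤}
  B1:   IN={b:0; rest ⊤}   OUT={b:0; rest ⊤}
  B2:   IN={b:0; rest ⊤}   OUT={b:0; rest ⊤}
  B3:   IN={b:0; rest ⊤}   OUT={b:0, c:5; rest ⊤}
  B4:   IN={b:0, c:5; rest ⊤}   OUT={a:-16, b:20, c:5, f:4; rest ⊤}
  B5:   IN={a:-16, b:20, c:5, f:4; rest ⊤}   OUT={b:6, c:5, f:4; rest ⊤}
  B6:   IN={c:5, f:4; rest ⊤}   OUT={b:5, c:5, f:4; rest ⊤}

Merge at B4: IN[B4] = OUT[B3] = {a: ⊤, b: 0, c: 5, d: ⊤, e: ⊤, f: ⊤}
Applying B4's transfer function to that IN value gives OUT[B4] (row B4 above).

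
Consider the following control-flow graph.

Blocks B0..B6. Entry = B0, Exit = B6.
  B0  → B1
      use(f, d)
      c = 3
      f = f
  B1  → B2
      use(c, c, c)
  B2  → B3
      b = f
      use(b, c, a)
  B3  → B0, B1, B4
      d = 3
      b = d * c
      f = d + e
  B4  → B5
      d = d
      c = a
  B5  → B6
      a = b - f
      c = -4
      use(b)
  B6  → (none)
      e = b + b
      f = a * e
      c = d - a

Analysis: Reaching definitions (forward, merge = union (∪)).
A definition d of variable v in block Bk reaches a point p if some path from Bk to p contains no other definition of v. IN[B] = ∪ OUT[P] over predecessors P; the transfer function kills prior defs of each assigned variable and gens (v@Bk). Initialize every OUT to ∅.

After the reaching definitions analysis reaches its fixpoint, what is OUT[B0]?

Answer: {b@B3, c@B0, d@B3, f@B0}

Trace:
Per-block solution:
  B0:  IN={b@B3, c@B0, d@B3, f@B3}  OUT={b@B3, c@B0, d@B3, f@B0}
  B1:  IN={b@B3, c@B0, d@B3, f@B0, f@B3}  OUT={b@B3, c@B0, d@B3, f@B0, f@B3}
  B2:  IN={b@B3, c@B0, d@B3, f@B0, f@B3}  OUT={b@B2, c@B0, d@B3, f@B0, f@B3}
  B3:  IN={b@B2, c@B0, d@B3, f@B0, f@B3}  OUT={b@B3, c@B0, d@B3, f@B3}
  B4:  IN={b@B3, c@B0, d@B3, f@B3}  OUT={b@B3, c@B4, d@B4, f@B3}
  B5:  IN={b@B3, c@B4, d@B4, f@B3}  OUT={a@B5, b@B3, c@B5, d@B4, f@B3}
  B6:  IN={a@B5, b@B3, c@B5, d@B4, f@B3}  OUT={a@B5, b@B3, c@B6, d@B4, e@B6, f@B6}

Merge at B0 (entry node, so the boundary value {} is joined with the incoming edge(s)): IN[B0] = {} ⊔ OUT[B3] = {b@B3, c@B0, d@B3, f@B3}
Applying B0's transfer function to that IN value gives OUT[B0] (row B0 above).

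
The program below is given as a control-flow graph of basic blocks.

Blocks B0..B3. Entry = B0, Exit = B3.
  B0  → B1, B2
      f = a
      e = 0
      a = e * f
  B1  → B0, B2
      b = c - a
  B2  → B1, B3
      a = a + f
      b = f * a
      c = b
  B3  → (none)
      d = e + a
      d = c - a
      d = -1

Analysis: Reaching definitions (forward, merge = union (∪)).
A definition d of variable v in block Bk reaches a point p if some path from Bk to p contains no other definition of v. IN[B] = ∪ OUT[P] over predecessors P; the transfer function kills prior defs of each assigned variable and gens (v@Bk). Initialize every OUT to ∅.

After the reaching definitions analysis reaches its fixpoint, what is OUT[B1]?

Answer: {a@B0, a@B2, b@B1, c@B2, e@B0, f@B0}

Working:
Fixpoint table:
  B0:  IN={a@B0, a@B2, b@B1, c@B2, e@B0, f@B0}  OUT={a@B0, b@B1, c@B2, e@B0, f@B0}
  B1:  IN={a@B0, a@B2, b@B1, b@B2, c@B2, e@B0, f@B0}  OUT={a@B0, a@B2, b@B1, c@B2, e@B0, f@B0}
  B2:  IN={a@B0, a@B2, b@B1, c@B2, e@B0, f@B0}  OUT={a@B2, b@B2, c@B2, e@B0, f@B0}
  B3:  IN={a@B2, b@B2, c@B2, e@B0, f@B0}  OUT={a@B2, b@B2, c@B2, d@B3, e@B0, f@B0}

Merge at B1: IN[B1] = OUT[B0] ⊔ OUT[B2] = {a@B0, a@B2, b@B1, b@B2, c@B2, e@B0, f@B0}
Applying B1's transfer function to that IN value gives OUT[B1] (row B1 above).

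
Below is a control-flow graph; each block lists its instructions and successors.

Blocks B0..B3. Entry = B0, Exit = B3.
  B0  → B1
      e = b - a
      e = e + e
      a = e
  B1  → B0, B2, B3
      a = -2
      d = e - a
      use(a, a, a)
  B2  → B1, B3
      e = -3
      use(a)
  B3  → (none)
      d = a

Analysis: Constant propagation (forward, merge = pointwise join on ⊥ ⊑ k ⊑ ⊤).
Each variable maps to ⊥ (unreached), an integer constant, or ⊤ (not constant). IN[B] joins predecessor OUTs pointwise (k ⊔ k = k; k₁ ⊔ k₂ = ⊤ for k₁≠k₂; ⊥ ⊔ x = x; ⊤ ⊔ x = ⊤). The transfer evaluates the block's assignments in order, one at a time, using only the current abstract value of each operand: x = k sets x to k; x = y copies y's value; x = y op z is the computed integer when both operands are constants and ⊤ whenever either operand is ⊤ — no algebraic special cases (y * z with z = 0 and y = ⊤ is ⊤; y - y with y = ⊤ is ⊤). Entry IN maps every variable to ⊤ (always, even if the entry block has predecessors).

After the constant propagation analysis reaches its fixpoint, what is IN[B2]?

Answer: {a: -2, b: ⊤, c: ⊤, d: ⊤, e: ⊤, f: ⊤}

Trace:
Per-block solution:
  B0:  IN=(all ⊤)  OUT=(all ⊤)
  B1:  IN=(all ⊤)  OUT={a:-2; rest ⊤}
  B2:  IN={a:-2; rest ⊤}  OUT={a:-2, e:-3; rest ⊤}
  B3:  IN={a:-2; rest ⊤}  OUT={a:-2, d:-2; rest ⊤}

Merge at B2: IN[B2] = OUT[B1] = {a: -2, b: ⊤, c: ⊤, d: ⊤, e: ⊤, f: ⊤}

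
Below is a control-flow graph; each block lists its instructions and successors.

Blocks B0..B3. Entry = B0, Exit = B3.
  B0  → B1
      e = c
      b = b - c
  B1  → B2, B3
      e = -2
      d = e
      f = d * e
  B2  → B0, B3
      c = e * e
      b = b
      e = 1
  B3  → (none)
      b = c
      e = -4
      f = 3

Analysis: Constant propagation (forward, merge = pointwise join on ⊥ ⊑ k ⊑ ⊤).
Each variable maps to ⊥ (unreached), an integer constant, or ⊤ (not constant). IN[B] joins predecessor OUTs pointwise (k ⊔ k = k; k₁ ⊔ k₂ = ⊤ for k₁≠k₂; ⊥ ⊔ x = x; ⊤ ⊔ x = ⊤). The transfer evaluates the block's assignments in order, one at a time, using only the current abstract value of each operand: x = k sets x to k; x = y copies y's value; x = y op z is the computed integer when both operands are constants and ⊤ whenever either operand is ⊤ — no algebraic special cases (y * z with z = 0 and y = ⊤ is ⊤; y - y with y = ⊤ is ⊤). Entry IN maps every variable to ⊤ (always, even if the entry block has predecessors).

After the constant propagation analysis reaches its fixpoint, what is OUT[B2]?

Per-block solution:
  B0:   IN=(all ⊤)   OUT=(all ⊤)
  B1:   IN=(all ⊤)   OUT={d:-2, e:-2, f:4; rest ⊤}
  B2:   IN={d:-2, e:-2, f:4; rest ⊤}   OUT={c:4, d:-2, e:1, f:4; rest ⊤}
  B3:   IN={d:-2, f:4; rest ⊤}   OUT={d:-2, e:-4, f:3; rest ⊤}

Merge at B2: IN[B2] = OUT[B1] = {a: ⊤, b: ⊤, c: ⊤, d: -2, e: -2, f: 4}
Applying B2's transfer function to that IN value gives OUT[B2] (row B2 above).

Answer: {a: ⊤, b: ⊤, c: 4, d: -2, e: 1, f: 4}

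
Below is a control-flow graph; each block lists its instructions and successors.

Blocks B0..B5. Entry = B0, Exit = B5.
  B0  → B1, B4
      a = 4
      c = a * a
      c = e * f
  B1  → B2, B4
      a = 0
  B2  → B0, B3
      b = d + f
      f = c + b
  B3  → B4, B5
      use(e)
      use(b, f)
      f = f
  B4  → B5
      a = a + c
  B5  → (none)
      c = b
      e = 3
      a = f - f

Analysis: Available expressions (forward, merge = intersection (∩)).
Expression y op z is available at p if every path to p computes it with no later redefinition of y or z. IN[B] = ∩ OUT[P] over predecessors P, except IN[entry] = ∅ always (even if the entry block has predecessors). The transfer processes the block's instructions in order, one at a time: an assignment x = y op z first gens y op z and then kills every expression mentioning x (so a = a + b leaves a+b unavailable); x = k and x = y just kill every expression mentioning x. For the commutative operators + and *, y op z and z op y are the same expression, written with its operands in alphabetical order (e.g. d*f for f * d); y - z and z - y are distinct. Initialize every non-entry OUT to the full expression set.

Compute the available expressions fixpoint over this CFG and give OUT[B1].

Fixpoint table:
  B0: | IN={} | OUT={a*a, e*f}
  B1: | IN={a*a, e*f} | OUT={e*f}
  B2: | IN={e*f} | OUT={b+c}
  B3: | IN={b+c} | OUT={b+c}
  B4: | IN={} | OUT={}
  B5: | IN={} | OUT={f-f}

Merge at B1: IN[B1] = OUT[B0] = {a*a, e*f}
Applying B1's transfer function to that IN value gives OUT[B1] (row B1 above).

Answer: {e*f}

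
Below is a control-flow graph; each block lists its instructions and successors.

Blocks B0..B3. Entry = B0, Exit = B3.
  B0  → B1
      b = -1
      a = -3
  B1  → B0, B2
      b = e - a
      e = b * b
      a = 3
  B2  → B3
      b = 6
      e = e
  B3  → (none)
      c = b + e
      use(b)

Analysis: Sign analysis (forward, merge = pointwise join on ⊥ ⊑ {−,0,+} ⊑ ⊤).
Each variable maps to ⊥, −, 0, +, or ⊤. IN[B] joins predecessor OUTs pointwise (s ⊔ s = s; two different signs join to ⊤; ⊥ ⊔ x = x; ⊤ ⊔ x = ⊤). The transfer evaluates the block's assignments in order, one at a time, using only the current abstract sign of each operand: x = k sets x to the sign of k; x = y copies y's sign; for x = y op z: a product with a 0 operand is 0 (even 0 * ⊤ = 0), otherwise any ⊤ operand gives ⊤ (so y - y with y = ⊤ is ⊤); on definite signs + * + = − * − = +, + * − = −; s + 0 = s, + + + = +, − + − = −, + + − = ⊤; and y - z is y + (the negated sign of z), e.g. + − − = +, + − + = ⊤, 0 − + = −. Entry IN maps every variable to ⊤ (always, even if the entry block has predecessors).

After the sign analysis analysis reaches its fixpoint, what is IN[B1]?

Answer: {a: -, b: -, c: ⊤, d: ⊤, e: ⊤, f: ⊤}

Working:
Fixpoint table:
  B0:  IN=(all ⊤)  OUT={a:-, b:-; rest ⊤}
  B1:  IN={a:-, b:-; rest ⊤}  OUT={a:+; rest ⊤}
  B2:  IN={a:+; rest ⊤}  OUT={a:+, b:+; rest ⊤}
  B3:  IN={a:+, b:+; rest ⊤}  OUT={a:+, b:+; rest ⊤}

Merge at B1: IN[B1] = OUT[B0] = {a: -, b: -, c: ⊤, d: ⊤, e: ⊤, f: ⊤}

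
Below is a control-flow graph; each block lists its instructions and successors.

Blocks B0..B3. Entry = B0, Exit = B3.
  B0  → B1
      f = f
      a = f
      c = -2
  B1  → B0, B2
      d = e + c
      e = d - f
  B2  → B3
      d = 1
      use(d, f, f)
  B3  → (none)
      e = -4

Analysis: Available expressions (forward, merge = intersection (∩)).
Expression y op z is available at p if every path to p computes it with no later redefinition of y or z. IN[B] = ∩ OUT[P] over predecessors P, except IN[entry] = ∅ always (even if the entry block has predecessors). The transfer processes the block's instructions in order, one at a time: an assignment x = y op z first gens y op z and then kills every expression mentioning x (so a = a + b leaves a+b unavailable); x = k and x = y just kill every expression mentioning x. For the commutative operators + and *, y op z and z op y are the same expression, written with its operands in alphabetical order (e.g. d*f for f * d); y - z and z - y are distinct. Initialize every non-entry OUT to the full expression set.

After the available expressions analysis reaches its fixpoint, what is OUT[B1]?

Converged values:
  B0:   IN={}   OUT={}
  B1:   IN={}   OUT={d-f}
  B2:   IN={d-f}   OUT={}
  B3:   IN={}   OUT={}

Merge at B1: IN[B1] = OUT[B0] = {}
Applying B1's transfer function to that IN value gives OUT[B1] (row B1 above).

Answer: {d-f}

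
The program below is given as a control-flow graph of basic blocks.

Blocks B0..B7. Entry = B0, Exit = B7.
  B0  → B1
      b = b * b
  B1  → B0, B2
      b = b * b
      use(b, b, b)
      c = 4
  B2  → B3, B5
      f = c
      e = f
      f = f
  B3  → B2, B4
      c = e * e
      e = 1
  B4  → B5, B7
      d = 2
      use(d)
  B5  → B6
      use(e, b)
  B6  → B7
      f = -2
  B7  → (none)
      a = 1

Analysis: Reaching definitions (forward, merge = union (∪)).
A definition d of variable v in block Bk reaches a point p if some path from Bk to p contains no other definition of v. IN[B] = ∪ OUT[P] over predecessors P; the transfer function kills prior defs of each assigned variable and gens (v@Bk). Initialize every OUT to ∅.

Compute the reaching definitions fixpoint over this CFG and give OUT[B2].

Converged values:
  B0:   IN={b@B1, c@B1}   OUT={b@B0, c@B1}
  B1:   IN={b@B0, c@B1}   OUT={b@B1, c@B1}
  B2:   IN={b@B1, c@B1, c@B3, e@B3, f@B2}   OUT={b@B1, c@B1, c@B3, e@B2, f@B2}
  B3:   IN={b@B1, c@B1, c@B3, e@B2, f@B2}   OUT={b@B1, c@B3, e@B3, f@B2}
  B4:   IN={b@B1, c@B3, e@B3, f@B2}   OUT={b@B1, c@B3, d@B4, e@B3, f@B2}
  B5:   IN={b@B1, c@B1, c@B3, d@B4, e@B2, e@B3, f@B2}   OUT={b@B1, c@B1, c@B3, d@B4, e@B2, e@B3, f@B2}
  B6:   IN={b@B1, c@B1, c@B3, d@B4, e@B2, e@B3, f@B2}   OUT={b@B1, c@B1, c@B3, d@B4, e@B2, e@B3, f@B6}
  B7:   IN={b@B1, c@B1, c@B3, d@B4, e@B2, e@B3, f@B2, f@B6}   OUT={a@B7, b@B1, c@B1, c@B3, d@B4, e@B2, e@B3, f@B2, f@B6}

Merge at B2: IN[B2] = OUT[B1] ⊔ OUT[B3] = {b@B1, c@B1, c@B3, e@B3, f@B2}
Applying B2's transfer function to that IN value gives OUT[B2] (row B2 above).

Answer: {b@B1, c@B1, c@B3, e@B2, f@B2}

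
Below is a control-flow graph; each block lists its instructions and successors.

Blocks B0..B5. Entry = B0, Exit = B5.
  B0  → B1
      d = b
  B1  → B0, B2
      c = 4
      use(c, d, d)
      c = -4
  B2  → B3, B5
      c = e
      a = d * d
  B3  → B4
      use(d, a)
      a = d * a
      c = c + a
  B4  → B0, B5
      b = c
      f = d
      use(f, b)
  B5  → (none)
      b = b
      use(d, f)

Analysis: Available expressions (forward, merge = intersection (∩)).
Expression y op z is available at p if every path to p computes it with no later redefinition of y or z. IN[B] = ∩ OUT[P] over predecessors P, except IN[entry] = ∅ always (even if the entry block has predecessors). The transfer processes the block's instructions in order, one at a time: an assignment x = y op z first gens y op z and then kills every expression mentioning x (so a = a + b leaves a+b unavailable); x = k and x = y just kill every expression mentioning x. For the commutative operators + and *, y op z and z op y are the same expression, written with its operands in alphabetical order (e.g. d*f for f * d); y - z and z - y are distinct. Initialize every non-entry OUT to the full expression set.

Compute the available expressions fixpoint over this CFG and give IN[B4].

Answer: {d*d}

Working:
Converged values:
  B0:  IN={}  OUT={}
  B1:  IN={}  OUT={}
  B2:  IN={}  OUT={d*d}
  B3:  IN={d*d}  OUT={d*d}
  B4:  IN={d*d}  OUT={d*d}
  B5:  IN={d*d}  OUT={d*d}

Merge at B4: IN[B4] = OUT[B3] = {d*d}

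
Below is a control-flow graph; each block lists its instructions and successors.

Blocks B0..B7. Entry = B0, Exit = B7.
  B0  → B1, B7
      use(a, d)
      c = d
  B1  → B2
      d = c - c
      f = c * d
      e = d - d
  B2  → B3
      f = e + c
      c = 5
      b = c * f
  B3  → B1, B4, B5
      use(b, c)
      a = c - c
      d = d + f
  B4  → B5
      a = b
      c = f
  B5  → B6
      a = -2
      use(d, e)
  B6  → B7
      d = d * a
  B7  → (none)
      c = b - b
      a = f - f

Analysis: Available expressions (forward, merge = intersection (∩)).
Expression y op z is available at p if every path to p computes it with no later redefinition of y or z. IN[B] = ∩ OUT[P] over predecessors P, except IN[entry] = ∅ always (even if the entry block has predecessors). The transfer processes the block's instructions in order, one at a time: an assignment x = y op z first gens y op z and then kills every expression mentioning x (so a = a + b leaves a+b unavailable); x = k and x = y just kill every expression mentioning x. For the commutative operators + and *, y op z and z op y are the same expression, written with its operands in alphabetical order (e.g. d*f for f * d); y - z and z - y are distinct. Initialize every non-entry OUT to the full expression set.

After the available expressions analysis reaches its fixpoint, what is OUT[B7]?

Per-block solution:
  B0: | IN={} | OUT={}
  B1: | IN={} | OUT={c*d, c-c, d-d}
  B2: | IN={c*d, c-c, d-d} | OUT={c*f, d-d}
  B3: | IN={c*f, d-d} | OUT={c*f, c-c}
  B4: | IN={c*f, c-c} | OUT={}
  B5: | IN={} | OUT={}
  B6: | IN={} | OUT={}
  B7: | IN={} | OUT={b-b, f-f}

Merge at B7: IN[B7] = OUT[B0] ∩ OUT[B6] = {}
Applying B7's transfer function to that IN value gives OUT[B7] (row B7 above).

Answer: {b-b, f-f}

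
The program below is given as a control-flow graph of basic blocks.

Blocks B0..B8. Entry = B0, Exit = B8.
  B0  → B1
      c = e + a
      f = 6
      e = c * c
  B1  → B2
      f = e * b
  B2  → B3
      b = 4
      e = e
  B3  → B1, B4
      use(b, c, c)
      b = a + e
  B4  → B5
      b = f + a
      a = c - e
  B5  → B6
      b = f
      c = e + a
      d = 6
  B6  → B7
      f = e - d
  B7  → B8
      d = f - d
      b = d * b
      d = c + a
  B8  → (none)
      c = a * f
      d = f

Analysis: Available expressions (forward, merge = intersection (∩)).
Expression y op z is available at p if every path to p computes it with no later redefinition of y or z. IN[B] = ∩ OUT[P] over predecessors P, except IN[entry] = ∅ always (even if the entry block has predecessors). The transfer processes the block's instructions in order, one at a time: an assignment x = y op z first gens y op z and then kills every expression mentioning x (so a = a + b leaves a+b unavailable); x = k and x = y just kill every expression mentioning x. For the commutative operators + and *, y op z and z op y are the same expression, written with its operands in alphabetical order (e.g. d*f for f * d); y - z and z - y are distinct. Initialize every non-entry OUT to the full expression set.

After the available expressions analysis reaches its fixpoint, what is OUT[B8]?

Answer: {a*f, a+e}

Working:
Converged values:
  B0: | IN={} | OUT={c*c}
  B1: | IN={c*c} | OUT={b*e, c*c}
  B2: | IN={b*e, c*c} | OUT={c*c}
  B3: | IN={c*c} | OUT={a+e, c*c}
  B4: | IN={a+e, c*c} | OUT={c*c, c-e}
  B5: | IN={c*c, c-e} | OUT={a+e}
  B6: | IN={a+e} | OUT={a+e, e-d}
  B7: | IN={a+e, e-d} | OUT={a+c, a+e}
  B8: | IN={a+c, a+e} | OUT={a*f, a+e}

Merge at B8: IN[B8] = OUT[B7] = {a+c, a+e}
Applying B8's transfer function to that IN value gives OUT[B8] (row B8 above).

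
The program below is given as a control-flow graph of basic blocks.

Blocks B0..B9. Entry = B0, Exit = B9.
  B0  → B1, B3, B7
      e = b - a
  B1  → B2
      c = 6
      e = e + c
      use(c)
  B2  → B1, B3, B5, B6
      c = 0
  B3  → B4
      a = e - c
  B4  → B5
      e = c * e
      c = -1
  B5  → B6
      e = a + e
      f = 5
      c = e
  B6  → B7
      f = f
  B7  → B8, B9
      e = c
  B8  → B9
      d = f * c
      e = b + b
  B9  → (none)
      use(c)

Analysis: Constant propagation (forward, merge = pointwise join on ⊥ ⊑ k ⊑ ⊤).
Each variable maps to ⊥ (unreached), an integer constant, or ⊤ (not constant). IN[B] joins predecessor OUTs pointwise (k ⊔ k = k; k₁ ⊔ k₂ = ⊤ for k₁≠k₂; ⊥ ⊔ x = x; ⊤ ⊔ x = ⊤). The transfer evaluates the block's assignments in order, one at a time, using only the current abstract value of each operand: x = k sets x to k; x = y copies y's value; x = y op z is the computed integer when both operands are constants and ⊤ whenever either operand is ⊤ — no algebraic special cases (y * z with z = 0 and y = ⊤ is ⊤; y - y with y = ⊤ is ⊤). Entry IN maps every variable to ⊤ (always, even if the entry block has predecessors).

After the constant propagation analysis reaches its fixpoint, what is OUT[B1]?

Answer: {a: ⊤, b: ⊤, c: 6, d: ⊤, e: ⊤, f: ⊤}

Working:
Per-block solution:
  B0: | IN=(all ⊤) | OUT=(all ⊤)
  B1: | IN=(all ⊤) | OUT={c:6; rest ⊤}
  B2: | IN={c:6; rest ⊤} | OUT={c:0; rest ⊤}
  B3: | IN=(all ⊤) | OUT=(all ⊤)
  B4: | IN=(all ⊤) | OUT={c:-1; rest ⊤}
  B5: | IN=(all ⊤) | OUT={f:5; rest ⊤}
  B6: | IN=(all ⊤) | OUT=(all ⊤)
  B7: | IN=(all ⊤) | OUT=(all ⊤)
  B8: | IN=(all ⊤) | OUT=(all ⊤)
  B9: | IN=(all ⊤) | OUT=(all ⊤)

Merge at B1: IN[B1] = OUT[B0] ⊔ OUT[B2] = {a: ⊤, b: ⊤, c: ⊤, d: ⊤, e: ⊤, f: ⊤}
Applying B1's transfer function to that IN value gives OUT[B1] (row B1 above).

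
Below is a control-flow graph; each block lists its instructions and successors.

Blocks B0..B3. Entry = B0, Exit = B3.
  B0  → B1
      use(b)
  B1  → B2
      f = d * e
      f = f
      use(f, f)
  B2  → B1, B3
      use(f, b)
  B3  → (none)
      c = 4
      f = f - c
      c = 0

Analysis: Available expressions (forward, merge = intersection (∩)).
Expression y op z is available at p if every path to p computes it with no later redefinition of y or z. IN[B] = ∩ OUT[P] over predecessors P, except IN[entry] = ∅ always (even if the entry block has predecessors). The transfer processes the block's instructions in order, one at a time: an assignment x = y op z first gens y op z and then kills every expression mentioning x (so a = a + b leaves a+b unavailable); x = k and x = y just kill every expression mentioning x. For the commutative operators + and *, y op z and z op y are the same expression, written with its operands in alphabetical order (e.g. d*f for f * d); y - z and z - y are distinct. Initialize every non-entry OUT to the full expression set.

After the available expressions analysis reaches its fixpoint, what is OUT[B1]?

Answer: {d*e}

Working:
Fixpoint table:
  B0: | IN={} | OUT={}
  B1: | IN={} | OUT={d*e}
  B2: | IN={d*e} | OUT={d*e}
  B3: | IN={d*e} | OUT={d*e}

Merge at B1: IN[B1] = OUT[B0] ∩ OUT[B2] = {}
Applying B1's transfer function to that IN value gives OUT[B1] (row B1 above).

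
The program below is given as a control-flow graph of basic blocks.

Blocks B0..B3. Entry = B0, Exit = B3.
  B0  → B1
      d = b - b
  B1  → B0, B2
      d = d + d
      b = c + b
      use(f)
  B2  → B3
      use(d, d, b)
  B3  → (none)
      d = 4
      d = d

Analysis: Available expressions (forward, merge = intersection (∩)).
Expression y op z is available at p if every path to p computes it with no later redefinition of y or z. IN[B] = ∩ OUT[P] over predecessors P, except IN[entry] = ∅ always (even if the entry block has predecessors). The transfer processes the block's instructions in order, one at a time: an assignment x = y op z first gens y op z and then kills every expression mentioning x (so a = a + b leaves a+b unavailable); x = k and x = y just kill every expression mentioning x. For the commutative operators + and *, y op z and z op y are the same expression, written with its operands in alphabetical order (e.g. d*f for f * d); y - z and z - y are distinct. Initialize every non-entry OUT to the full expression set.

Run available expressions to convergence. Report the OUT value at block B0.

Per-block solution:
  B0: | IN={} | OUT={b-b}
  B1: | IN={b-b} | OUT={}
  B2: | IN={} | OUT={}
  B3: | IN={} | OUT={}

Merge at B0 (entry node, so the boundary value {} is joined with the incoming edge(s)): IN[B0] = {} ∩ OUT[B1] = {}
Applying B0's transfer function to that IN value gives OUT[B0] (row B0 above).

Answer: {b-b}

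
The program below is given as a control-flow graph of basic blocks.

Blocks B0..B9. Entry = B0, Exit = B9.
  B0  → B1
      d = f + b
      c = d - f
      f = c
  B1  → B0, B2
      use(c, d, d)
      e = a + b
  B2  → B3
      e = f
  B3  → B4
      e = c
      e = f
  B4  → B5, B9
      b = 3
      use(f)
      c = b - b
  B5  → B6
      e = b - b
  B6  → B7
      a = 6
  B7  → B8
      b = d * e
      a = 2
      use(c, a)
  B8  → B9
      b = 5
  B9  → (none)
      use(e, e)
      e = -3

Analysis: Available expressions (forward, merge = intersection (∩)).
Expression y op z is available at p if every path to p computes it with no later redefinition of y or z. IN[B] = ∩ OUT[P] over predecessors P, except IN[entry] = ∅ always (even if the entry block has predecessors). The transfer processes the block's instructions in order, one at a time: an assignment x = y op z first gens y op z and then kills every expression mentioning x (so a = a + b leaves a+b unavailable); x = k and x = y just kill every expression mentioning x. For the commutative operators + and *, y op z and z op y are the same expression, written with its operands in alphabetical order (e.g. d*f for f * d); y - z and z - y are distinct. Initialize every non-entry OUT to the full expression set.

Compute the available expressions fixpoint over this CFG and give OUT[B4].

Fixpoint table:
  B0:  IN={}  OUT={}
  B1:  IN={}  OUT={a+b}
  B2:  IN={a+b}  OUT={a+b}
  B3:  IN={a+b}  OUT={a+b}
  B4:  IN={a+b}  OUT={b-b}
  B5:  IN={b-b}  OUT={b-b}
  B6:  IN={b-b}  OUT={b-b}
  B7:  IN={b-b}  OUT={d*e}
  B8:  IN={d*e}  OUT={d*e}
  B9:  IN={}  OUT={}

Merge at B4: IN[B4] = OUT[B3] = {a+b}
Applying B4's transfer function to that IN value gives OUT[B4] (row B4 above).

Answer: {b-b}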